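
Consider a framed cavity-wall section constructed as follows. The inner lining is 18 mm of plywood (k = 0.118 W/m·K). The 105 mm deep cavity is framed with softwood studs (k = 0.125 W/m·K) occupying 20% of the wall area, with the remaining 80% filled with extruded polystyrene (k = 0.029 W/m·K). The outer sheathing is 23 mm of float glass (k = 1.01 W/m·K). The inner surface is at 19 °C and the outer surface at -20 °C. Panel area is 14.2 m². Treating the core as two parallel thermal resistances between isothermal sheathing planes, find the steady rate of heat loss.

Q ≈ 235 W

Sheathing layers in series; stud and cavity paths in parallel between them.
R_inner = 0.018/(0.118×14.2) = 0.01074 K/W
R_stud  = 0.105/(0.125×0.2×14.2) = 0.2958 K/W
R_cav   = 0.105/(0.029×0.8×14.2) = 0.3187 K/W
1/R_core = 1/R_stud + 1/R_cav → R_core = 0.1534 K/W
R_outer = 0.023/(1.01×14.2) = 0.001604 K/W
R_total = 0.1658 K/W
Q = ΔT/R_total = 39/0.1658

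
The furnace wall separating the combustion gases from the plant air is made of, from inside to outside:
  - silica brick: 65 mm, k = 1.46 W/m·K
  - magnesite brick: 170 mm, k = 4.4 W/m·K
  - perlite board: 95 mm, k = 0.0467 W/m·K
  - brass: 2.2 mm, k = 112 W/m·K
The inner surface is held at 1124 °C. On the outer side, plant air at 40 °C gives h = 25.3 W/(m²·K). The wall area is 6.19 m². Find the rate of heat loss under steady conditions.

Q ≈ 3110 W

Model the wall as resistances in series:
R_silica brick = L/(kA) = 0.065/(1.46×6.19) = 0.007192 K/W
R_magnesite brick = L/(kA) = 0.17/(4.4×6.19) = 0.006242 K/W
R_perlite board = L/(kA) = 0.095/(0.0467×6.19) = 0.3286 K/W
R_brass = L/(kA) = 0.0022/(112×6.19) = 3.173×10^-6 K/W
R_outer film = 1/(h_o·A) = 1/(25.3×6.19) = 0.006385 K/W
R_total = 0.3485 K/W
Q = ΔT / R_total = 1084 / 0.3485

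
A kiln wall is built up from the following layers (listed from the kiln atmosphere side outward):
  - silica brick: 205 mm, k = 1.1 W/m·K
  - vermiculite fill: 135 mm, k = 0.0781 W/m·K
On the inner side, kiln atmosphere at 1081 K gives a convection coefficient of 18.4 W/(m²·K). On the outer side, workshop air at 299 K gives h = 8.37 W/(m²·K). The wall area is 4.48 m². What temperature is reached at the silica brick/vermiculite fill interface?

Treating each layer as a thermal resistance in series:
R_inner film = 1/(h_i·A) = 1/(18.4×4.48) = 0.01213 K/W
R_silica brick = L/(kA) = 0.205/(1.1×4.48) = 0.0416 K/W
R_vermiculite fill = L/(kA) = 0.135/(0.0781×4.48) = 0.3858 K/W
R_outer film = 1/(h_o·A) = 1/(8.37×4.48) = 0.02667 K/W
R_total = 0.4662 K/W;  Q = ΔT/R_total = 782/0.4662 = 1677 W
T_interface = T_inner − Q·ΣR(inner→interface) = 1081 − 1680×0.05373

T ≈ 991 K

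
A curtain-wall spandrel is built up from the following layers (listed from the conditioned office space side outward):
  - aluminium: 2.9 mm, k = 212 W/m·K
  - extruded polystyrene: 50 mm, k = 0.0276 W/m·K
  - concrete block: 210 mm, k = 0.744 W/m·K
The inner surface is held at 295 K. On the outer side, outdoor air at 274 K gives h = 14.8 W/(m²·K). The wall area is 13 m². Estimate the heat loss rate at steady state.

Q ≈ 126 W

Using the resistance-network approach (series):
R_aluminium = L/(kA) = 0.0029/(212×13) = 1.052×10^-6 K/W
R_extruded polystyrene = L/(kA) = 0.05/(0.0276×13) = 0.1394 K/W
R_concrete block = L/(kA) = 0.21/(0.744×13) = 0.02171 K/W
R_outer film = 1/(h_o·A) = 1/(14.8×13) = 0.005198 K/W
R_total = 0.1663 K/W
Q = ΔT / R_total = 21 / 0.1663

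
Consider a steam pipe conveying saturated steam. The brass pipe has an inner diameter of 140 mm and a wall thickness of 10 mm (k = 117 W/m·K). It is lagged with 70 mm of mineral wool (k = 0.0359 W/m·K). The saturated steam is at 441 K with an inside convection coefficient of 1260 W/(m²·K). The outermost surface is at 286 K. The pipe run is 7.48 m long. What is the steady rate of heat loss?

Radial resistances (cylindrical: R_cond = ln(r_o/r_i)/(2πkL), R_conv = 1/(h·2πrL)):
R_inner film = 1/(h_i·2πr₁L) = 1/(1260×2π×0.07×7.48) = 2.412×10^-4 K/W
R_brass pipe wall = ln(80/70)/(2π×117×7.48) = 2.428×10^-5 K/W
R_mineral wool = ln(150/80)/(2π×0.0359×7.48) = 0.3726 K/W
R_total = 0.3728 K/W
Q = ΔT/R_total = 155/0.3728

Q ≈ 416 W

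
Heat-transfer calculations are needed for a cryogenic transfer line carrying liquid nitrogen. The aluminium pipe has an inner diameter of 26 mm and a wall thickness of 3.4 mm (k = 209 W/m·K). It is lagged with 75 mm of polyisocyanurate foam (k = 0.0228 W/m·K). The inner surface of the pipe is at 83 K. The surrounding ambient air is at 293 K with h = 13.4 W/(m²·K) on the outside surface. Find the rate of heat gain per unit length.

Radial resistances (cylindrical: R_cond = ln(r_o/r_i)/(2πkL), R_conv = 1/(h·2πrL)):
R_aluminium pipe wall = ln(16.4/13)/(2π×209×1) = 1.769×10^-4 K/W
R_polyisocyanurate foam = ln(91.4/16.4)/(2π×0.0228×1) = 11.99 K/W
R_outer film = 1/(h_o·2πr_oL) = 1/(13.4×2π×0.0914×1) = 0.1299 K/W
R_total = 12.12 K/W
Q = ΔT/R_total = 210/12.12

q′ ≈ 17.3 W/m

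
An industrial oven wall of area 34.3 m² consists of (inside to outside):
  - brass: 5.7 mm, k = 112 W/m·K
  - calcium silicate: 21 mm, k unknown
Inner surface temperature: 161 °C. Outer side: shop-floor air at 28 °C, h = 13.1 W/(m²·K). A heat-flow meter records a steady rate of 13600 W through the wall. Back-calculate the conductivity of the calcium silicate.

Treating each layer as a thermal resistance in series:
R_brass = L/(kA) = 0.0057/(112×34.3) = 1.484×10^-6 K/W
R_outer film = 1/(h_o·A) = 1/(13.1×34.3) = 0.002226 K/W
Sum of known resistances R_other = 0.002227 K/W
Total R = ΔT/Q = 133/13600 = 0.009779 K/W
R_calcium silicate = R_total − R_other = 0.007552 K/W
k = L/(R·A) = 0.021/(0.007552×34.3)

k ≈ 0.0811 W/(m·K)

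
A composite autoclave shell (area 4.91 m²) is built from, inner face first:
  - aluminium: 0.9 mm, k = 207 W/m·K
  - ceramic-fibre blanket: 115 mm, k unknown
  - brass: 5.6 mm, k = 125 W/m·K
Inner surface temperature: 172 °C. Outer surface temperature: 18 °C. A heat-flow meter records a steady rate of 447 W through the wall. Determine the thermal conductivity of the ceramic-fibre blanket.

Using the resistance-network approach (series):
R_aluminium = L/(kA) = 0.0009/(207×4.91) = 8.855×10^-7 K/W
R_brass = L/(kA) = 0.0056/(125×4.91) = 9.124×10^-6 K/W
Sum of known resistances R_other = 1.001×10^-5 K/W
Total R = ΔT/Q = 154/447 = 0.3445 K/W
R_ceramic-fibre blanket = R_total − R_other = 0.3445 K/W
k = L/(R·A) = 0.115/(0.3445×4.91)

k ≈ 0.068 W/(m·K)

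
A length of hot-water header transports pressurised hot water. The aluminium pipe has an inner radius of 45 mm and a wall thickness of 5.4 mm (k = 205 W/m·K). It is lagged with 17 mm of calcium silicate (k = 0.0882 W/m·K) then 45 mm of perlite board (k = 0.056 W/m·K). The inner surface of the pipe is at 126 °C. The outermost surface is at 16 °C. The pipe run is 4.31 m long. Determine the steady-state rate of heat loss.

Q ≈ 240 W

For a radial system each layer contributes R = ln(r_out/r_in)/(2πkL); films add R = 1/(hA).
R_aluminium pipe wall = ln(50.4/45)/(2π×205×4.31) = 2.041×10^-5 K/W
R_calcium silicate = ln(67.4/50.4)/(2π×0.0882×4.31) = 0.1217 K/W
R_perlite board = ln(112.4/67.4)/(2π×0.056×4.31) = 0.3372 K/W
R_total = 0.4589 K/W
Q = ΔT/R_total = 110/0.4589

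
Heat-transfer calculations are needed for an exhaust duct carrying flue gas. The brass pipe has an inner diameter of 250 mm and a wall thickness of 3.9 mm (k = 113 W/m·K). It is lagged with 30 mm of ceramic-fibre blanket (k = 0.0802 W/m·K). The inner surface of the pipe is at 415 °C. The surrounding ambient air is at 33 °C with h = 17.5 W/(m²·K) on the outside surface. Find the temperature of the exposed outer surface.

Per-layer cylindrical resistances, series-summed:
R_brass pipe wall = ln(128.9/125)/(2π×113×1) = 4.327×10^-5 K/W
R_ceramic-fibre blanket = ln(158.9/128.9)/(2π×0.0802×1) = 0.4152 K/W
R_outer film = 1/(h_o·2πr_oL) = 1/(17.5×2π×0.1589×1) = 0.05723 K/W
R_total = 0.4725 K/W
Q = ΔT/R_total = 382/0.4725
Q = 808 W/m
T_interface = T_inner − Q·ΣR(inner→interface) = 415 − 808×0.4153

T ≈ 79.3 °C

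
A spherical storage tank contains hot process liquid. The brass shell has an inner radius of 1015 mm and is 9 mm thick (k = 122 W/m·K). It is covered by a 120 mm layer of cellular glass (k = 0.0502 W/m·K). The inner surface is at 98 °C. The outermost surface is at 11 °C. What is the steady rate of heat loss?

Each spherical layer contributes R = (1/r_i − 1/r_o)/(4πk):
R_brass shell = (1/1.015 − 1/1.024)/(4π×122) = 5.648×10^-6 K/W
R_cellular glass = (1/1.024 − 1/1.144)/(4π×0.0502) = 0.1624 K/W
R_total = 0.1624 K/W
Q = ΔT/R_total = 87/0.1624

Q ≈ 536 W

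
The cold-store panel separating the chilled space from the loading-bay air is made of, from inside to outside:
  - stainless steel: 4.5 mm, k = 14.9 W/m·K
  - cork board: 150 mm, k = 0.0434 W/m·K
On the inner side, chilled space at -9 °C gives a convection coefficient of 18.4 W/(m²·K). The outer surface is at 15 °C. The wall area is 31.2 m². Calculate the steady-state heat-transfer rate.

Q ≈ 213 W

Thermal resistances in series:
R_inner film = 1/(h_i·A) = 1/(18.4×31.2) = 0.001742 K/W
R_stainless steel = L/(kA) = 0.0045/(14.9×31.2) = 9.68×10^-6 K/W
R_cork board = L/(kA) = 0.15/(0.0434×31.2) = 0.1108 K/W
R_total = 0.1125 K/W
Q = ΔT / R_total = 24 / 0.1125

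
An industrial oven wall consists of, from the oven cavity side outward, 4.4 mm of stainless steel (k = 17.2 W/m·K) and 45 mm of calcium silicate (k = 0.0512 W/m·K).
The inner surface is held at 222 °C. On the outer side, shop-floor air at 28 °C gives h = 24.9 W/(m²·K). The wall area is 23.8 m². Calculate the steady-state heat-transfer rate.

Q ≈ 5020 W

Thermal resistances in series:
R_stainless steel = L/(kA) = 0.0044/(17.2×23.8) = 1.075×10^-5 K/W
R_calcium silicate = L/(kA) = 0.045/(0.0512×23.8) = 0.03693 K/W
R_outer film = 1/(h_o·A) = 1/(24.9×23.8) = 0.001687 K/W
R_total = 0.03863 K/W
Q = ΔT / R_total = 194 / 0.03863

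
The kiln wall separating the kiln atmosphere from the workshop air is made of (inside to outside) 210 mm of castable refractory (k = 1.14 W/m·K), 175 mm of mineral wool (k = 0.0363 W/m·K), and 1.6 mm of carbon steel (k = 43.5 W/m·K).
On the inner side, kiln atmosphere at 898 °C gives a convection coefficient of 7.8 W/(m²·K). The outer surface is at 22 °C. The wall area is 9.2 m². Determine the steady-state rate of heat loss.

Treating each layer as a thermal resistance in series:
R_inner film = 1/(h_i·A) = 1/(7.8×9.2) = 0.01394 K/W
R_castable refractory = L/(kA) = 0.21/(1.14×9.2) = 0.02002 K/W
R_mineral wool = L/(kA) = 0.175/(0.0363×9.2) = 0.524 K/W
R_carbon steel = L/(kA) = 0.0016/(43.5×9.2) = 3.998×10^-6 K/W
R_total = 0.558 K/W
Q = ΔT / R_total = 876 / 0.558

Q ≈ 1570 W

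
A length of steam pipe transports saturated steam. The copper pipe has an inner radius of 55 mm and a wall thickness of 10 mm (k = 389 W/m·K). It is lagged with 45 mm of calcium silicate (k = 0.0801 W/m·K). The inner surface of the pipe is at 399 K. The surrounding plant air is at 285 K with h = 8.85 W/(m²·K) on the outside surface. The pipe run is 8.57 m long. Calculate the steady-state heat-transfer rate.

Q ≈ 808 W

Cylindrical conduction, so R = ln(r₂/r₁)/(2πkL) per layer, in series:
R_copper pipe wall = ln(65/55)/(2π×389×8.57) = 7.975×10^-6 K/W
R_calcium silicate = ln(110/65)/(2π×0.0801×8.57) = 0.122 K/W
R_outer film = 1/(h_o·2πr_oL) = 1/(8.85×2π×0.11×8.57) = 0.01908 K/W
R_total = 0.1411 K/W
Q = ΔT/R_total = 114/0.1411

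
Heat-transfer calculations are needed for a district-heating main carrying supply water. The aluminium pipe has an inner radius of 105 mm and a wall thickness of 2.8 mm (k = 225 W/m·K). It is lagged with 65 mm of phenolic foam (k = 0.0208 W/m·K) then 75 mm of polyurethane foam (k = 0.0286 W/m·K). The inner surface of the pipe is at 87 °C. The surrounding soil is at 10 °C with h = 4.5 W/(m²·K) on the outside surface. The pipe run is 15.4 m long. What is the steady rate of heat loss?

Q ≈ 206 W

Radial resistances (cylindrical: R_cond = ln(r_o/r_i)/(2πkL), R_conv = 1/(h·2πrL)):
R_aluminium pipe wall = ln(107.8/105)/(2π×225×15.4) = 1.209×10^-6 K/W
R_phenolic foam = ln(172.8/107.8)/(2π×0.0208×15.4) = 0.2344 K/W
R_polyurethane foam = ln(247.8/172.8)/(2π×0.0286×15.4) = 0.1303 K/W
R_outer film = 1/(h_o·2πr_oL) = 1/(4.5×2π×0.2478×15.4) = 0.009268 K/W
R_total = 0.374 K/W
Q = ΔT/R_total = 77/0.374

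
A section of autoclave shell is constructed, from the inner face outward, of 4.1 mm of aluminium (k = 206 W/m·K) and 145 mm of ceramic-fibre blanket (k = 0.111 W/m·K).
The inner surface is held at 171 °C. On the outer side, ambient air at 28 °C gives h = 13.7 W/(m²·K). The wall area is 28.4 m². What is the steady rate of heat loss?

Q ≈ 2940 W

Series thermal resistances:
R_aluminium = L/(kA) = 0.0041/(206×28.4) = 7.008×10^-7 K/W
R_ceramic-fibre blanket = L/(kA) = 0.145/(0.111×28.4) = 0.046 K/W
R_outer film = 1/(h_o·A) = 1/(13.7×28.4) = 0.00257 K/W
R_total = 0.04857 K/W
Q = ΔT / R_total = 143 / 0.04857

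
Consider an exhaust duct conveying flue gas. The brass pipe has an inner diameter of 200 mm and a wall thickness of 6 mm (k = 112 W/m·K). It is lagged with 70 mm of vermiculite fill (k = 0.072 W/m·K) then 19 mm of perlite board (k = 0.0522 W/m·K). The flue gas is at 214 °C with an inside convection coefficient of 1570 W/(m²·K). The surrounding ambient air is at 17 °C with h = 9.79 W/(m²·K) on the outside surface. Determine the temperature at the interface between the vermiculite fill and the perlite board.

Cylindrical conduction, so R = ln(r₂/r₁)/(2πkL) per layer, in series:
R_inner film = 1/(h_i·2πr₁L) = 1/(1570×2π×0.1×1) = 0.001014 K/W
R_brass pipe wall = ln(106/100)/(2π×112×1) = 8.28×10^-5 K/W
R_vermiculite fill = ln(176/106)/(2π×0.072×1) = 1.121 K/W
R_perlite board = ln(195/176)/(2π×0.0522×1) = 0.3126 K/W
R_outer film = 1/(h_o·2πr_oL) = 1/(9.79×2π×0.195×1) = 0.08337 K/W
R_total = 1.518 K/W
Q = ΔT/R_total = 197/1.518
Q = 130 W/m
T_interface = T_inner − Q·ΣR(inner→interface) = 214 − 130×1.122

T ≈ 68.4 °C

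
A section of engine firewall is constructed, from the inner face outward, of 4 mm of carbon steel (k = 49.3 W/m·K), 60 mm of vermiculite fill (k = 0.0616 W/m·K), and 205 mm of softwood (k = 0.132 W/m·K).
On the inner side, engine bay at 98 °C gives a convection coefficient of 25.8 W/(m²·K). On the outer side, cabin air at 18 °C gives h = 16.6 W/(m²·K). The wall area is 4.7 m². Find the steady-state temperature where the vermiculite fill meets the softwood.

T ≈ 67.1 °C

Model the wall as resistances in series:
R_inner film = 1/(h_i·A) = 1/(25.8×4.7) = 0.008247 K/W
R_carbon steel = L/(kA) = 0.004/(49.3×4.7) = 1.726×10^-5 K/W
R_vermiculite fill = L/(kA) = 0.06/(0.0616×4.7) = 0.2072 K/W
R_softwood = L/(kA) = 0.205/(0.132×4.7) = 0.3304 K/W
R_outer film = 1/(h_o·A) = 1/(16.6×4.7) = 0.01282 K/W
R_total = 0.5588 K/W;  Q = ΔT/R_total = 80/0.5588 = 143.2 W
T_interface = T_inner − Q·ΣR(inner→interface) = 98 − 143×0.2155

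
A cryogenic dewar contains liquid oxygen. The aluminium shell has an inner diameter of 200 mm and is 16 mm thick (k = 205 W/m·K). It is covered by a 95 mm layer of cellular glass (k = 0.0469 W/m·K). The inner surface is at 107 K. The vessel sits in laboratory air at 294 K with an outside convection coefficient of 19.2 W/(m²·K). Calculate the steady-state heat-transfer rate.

Each spherical layer contributes R = (1/r_i − 1/r_o)/(4πk):
R_aluminium shell = (1/0.1 − 1/0.116)/(4π×205) = 5.354×10^-4 K/W
R_cellular glass = (1/0.116 − 1/0.211)/(4π×0.0469) = 6.586 K/W
R_outer film = 1/(h·4πr_o²) = 1/(19.2×4π×0.211²) = 0.09309 K/W
R_total = 6.679 K/W
Q = ΔT/R_total = 187/6.679

Q ≈ 28 W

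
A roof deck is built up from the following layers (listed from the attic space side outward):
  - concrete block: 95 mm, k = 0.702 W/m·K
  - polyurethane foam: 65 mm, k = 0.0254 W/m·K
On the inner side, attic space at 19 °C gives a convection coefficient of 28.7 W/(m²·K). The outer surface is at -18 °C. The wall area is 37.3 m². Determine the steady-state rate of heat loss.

Q ≈ 506 W

Treating each layer as a thermal resistance in series:
R_inner film = 1/(h_i·A) = 1/(28.7×37.3) = 9.341×10^-4 K/W
R_concrete block = L/(kA) = 0.095/(0.702×37.3) = 0.003628 K/W
R_polyurethane foam = L/(kA) = 0.065/(0.0254×37.3) = 0.06861 K/W
R_total = 0.07317 K/W
Q = ΔT / R_total = 37 / 0.07317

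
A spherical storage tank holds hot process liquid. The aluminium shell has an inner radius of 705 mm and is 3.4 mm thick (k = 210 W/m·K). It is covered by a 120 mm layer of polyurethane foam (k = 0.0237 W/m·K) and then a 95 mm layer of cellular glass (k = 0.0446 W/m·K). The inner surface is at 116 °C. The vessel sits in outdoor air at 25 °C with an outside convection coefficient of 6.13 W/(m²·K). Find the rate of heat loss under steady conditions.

Radial (spherical) resistances in series:
R_aluminium shell = (1/0.705 − 1/0.7084)/(4π×210) = 2.58×10^-6 K/W
R_polyurethane foam = (1/0.7084 − 1/0.8284)/(4π×0.0237) = 0.6866 K/W
R_cellular glass = (1/0.8284 − 1/0.9234)/(4π×0.0446) = 0.2216 K/W
R_outer film = 1/(h·4πr_o²) = 1/(6.13×4π×0.9234²) = 0.01522 K/W
R_total = 0.9234 K/W
Q = ΔT/R_total = 91/0.9234

Q ≈ 98.5 W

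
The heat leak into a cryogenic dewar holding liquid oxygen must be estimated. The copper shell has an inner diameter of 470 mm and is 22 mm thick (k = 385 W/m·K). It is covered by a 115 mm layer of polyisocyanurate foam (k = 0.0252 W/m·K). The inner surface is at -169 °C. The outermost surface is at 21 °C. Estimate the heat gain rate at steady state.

For a spherical shell R = (1/r₁ − 1/r₂)/(4πk); film R = 1/(h·4πr²). In series:
R_copper shell = (1/0.235 − 1/0.257)/(4π×385) = 7.529×10^-5 K/W
R_polyisocyanurate foam = (1/0.257 − 1/0.372)/(4π×0.0252) = 3.798 K/W
R_total = 3.799 K/W
Q = ΔT/R_total = 190/3.799

Q ≈ 50 W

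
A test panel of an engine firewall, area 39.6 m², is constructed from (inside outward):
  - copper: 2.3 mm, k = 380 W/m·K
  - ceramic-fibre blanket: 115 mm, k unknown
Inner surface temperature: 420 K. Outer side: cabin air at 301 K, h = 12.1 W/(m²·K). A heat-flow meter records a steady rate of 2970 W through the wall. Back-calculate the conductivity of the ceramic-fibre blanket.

k ≈ 0.0765 W/(m·K)

Thermal resistances in series:
R_copper = L/(kA) = 0.0023/(380×39.6) = 1.528×10^-7 K/W
R_outer film = 1/(h_o·A) = 1/(12.1×39.6) = 0.002087 K/W
Sum of known resistances R_other = 0.002087 K/W
Total R = ΔT/Q = 119/2970 = 0.04007 K/W
R_ceramic-fibre blanket = R_total − R_other = 0.03798 K/W
k = L/(R·A) = 0.115/(0.03798×39.6)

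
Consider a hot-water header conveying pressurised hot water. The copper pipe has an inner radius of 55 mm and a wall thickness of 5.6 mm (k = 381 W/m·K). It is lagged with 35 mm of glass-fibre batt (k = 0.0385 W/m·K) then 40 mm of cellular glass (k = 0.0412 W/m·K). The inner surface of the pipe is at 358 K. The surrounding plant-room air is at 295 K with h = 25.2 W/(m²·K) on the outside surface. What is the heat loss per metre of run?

q′ ≈ 19.2 W/m

For a radial system each layer contributes R = ln(r_out/r_in)/(2πkL); films add R = 1/(hA).
R_copper pipe wall = ln(60.6/55)/(2π×381×1) = 4.05×10^-5 K/W
R_glass-fibre batt = ln(95.6/60.6)/(2π×0.0385×1) = 1.885 K/W
R_cellular glass = ln(135.6/95.6)/(2π×0.0412×1) = 1.35 K/W
R_outer film = 1/(h_o·2πr_oL) = 1/(25.2×2π×0.1356×1) = 0.04658 K/W
R_total = 3.281 K/W
Q = ΔT/R_total = 63/3.281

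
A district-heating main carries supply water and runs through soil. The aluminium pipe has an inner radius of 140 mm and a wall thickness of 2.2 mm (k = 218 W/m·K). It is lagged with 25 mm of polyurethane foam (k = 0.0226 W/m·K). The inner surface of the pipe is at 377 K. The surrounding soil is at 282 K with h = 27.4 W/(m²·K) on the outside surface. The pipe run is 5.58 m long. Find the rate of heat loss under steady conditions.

Q ≈ 451 W

Treating each annulus and film as a series resistance:
R_aluminium pipe wall = ln(142.2/140)/(2π×218×5.58) = 2.04×10^-6 K/W
R_polyurethane foam = ln(167.2/142.2)/(2π×0.0226×5.58) = 0.2044 K/W
R_outer film = 1/(h_o·2πr_oL) = 1/(27.4×2π×0.1672×5.58) = 0.006226 K/W
R_total = 0.2106 K/W
Q = ΔT/R_total = 95/0.2106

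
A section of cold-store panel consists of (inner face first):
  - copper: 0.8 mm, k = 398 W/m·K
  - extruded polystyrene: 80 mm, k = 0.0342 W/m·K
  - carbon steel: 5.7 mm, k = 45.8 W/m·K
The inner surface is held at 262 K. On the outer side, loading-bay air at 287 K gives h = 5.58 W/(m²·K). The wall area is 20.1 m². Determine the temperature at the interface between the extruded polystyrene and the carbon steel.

T ≈ 285 K

Model the wall as resistances in series:
R_copper = L/(kA) = 0.0008/(398×20.1) = 1×10^-7 K/W
R_extruded polystyrene = L/(kA) = 0.08/(0.0342×20.1) = 0.1164 K/W
R_carbon steel = L/(kA) = 0.0057/(45.8×20.1) = 6.192×10^-6 K/W
R_outer film = 1/(h_o·A) = 1/(5.58×20.1) = 0.008916 K/W
R_total = 0.1253 K/W;  Q = ΔT/R_total = 25/0.1253 = 199.5 W
T_interface = T_inner + Q·ΣR(inner→interface) = 262 + 200×0.1164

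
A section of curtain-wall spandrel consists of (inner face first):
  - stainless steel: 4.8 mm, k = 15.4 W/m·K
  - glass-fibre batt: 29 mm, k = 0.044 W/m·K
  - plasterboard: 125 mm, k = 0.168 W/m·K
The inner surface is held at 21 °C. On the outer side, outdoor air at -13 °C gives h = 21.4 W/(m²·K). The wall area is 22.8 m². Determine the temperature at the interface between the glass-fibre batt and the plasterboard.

T ≈ 5.54 °C

Series thermal resistances:
R_stainless steel = L/(kA) = 0.0048/(15.4×22.8) = 1.367×10^-5 K/W
R_glass-fibre batt = L/(kA) = 0.029/(0.044×22.8) = 0.02891 K/W
R_plasterboard = L/(kA) = 0.125/(0.168×22.8) = 0.03263 K/W
R_outer film = 1/(h_o·A) = 1/(21.4×22.8) = 0.00205 K/W
R_total = 0.0636 K/W;  Q = ΔT/R_total = 34/0.0636 = 534.6 W
T_interface = T_inner − Q·ΣR(inner→interface) = 21 − 535×0.02892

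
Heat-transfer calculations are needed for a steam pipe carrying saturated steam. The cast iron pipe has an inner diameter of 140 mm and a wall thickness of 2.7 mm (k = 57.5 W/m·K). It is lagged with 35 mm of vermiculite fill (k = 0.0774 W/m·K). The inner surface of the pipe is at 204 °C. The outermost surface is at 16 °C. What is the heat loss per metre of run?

q′ ≈ 233 W/m

Radial resistances (cylindrical: R_cond = ln(r_o/r_i)/(2πkL), R_conv = 1/(h·2πrL)):
R_cast iron pipe wall = ln(72.7/70)/(2π×57.5×1) = 1.048×10^-4 K/W
R_vermiculite fill = ln(107.7/72.7)/(2π×0.0774×1) = 0.8081 K/W
R_total = 0.8082 K/W
Q = ΔT/R_total = 188/0.8082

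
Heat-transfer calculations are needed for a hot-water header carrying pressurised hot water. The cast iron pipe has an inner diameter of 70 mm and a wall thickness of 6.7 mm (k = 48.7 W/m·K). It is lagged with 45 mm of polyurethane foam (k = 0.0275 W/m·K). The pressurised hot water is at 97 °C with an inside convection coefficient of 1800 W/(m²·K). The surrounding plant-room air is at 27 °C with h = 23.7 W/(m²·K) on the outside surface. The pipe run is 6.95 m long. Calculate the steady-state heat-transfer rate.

Treating each annulus and film as a series resistance:
R_inner film = 1/(h_i·2πr₁L) = 1/(1800×2π×0.035×6.95) = 3.635×10^-4 K/W
R_cast iron pipe wall = ln(41.7/35)/(2π×48.7×6.95) = 8.236×10^-5 K/W
R_polyurethane foam = ln(86.7/41.7)/(2π×0.0275×6.95) = 0.6095 K/W
R_outer film = 1/(h_o·2πr_oL) = 1/(23.7×2π×0.0867×6.95) = 0.01114 K/W
R_total = 0.6211 K/W
Q = ΔT/R_total = 70/0.6211

Q ≈ 113 W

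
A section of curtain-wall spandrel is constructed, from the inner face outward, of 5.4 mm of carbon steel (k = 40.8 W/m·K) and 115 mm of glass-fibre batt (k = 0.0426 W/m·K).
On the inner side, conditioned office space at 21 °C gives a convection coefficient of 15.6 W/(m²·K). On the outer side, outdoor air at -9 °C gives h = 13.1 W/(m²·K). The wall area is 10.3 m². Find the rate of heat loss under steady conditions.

Model the wall as resistances in series:
R_inner film = 1/(h_i·A) = 1/(15.6×10.3) = 0.006224 K/W
R_carbon steel = L/(kA) = 0.0054/(40.8×10.3) = 1.285×10^-5 K/W
R_glass-fibre batt = L/(kA) = 0.115/(0.0426×10.3) = 0.2621 K/W
R_outer film = 1/(h_o·A) = 1/(13.1×10.3) = 0.007411 K/W
R_total = 0.2757 K/W
Q = ΔT / R_total = 30 / 0.2757

Q ≈ 109 W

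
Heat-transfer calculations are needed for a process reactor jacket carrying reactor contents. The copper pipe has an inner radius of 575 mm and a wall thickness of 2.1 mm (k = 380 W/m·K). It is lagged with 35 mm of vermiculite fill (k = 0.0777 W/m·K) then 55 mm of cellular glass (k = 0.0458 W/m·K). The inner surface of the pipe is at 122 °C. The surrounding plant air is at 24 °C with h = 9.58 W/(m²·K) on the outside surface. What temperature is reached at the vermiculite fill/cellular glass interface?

T ≈ 95.4 °C

Cylindrical conduction, so R = ln(r₂/r₁)/(2πkL) per layer, in series:
R_copper pipe wall = ln(577.1/575)/(2π×380×1) = 1.527×10^-6 K/W
R_vermiculite fill = ln(612.1/577.1)/(2π×0.0777×1) = 0.1206 K/W
R_cellular glass = ln(667.1/612.1)/(2π×0.0458×1) = 0.299 K/W
R_outer film = 1/(h_o·2πr_oL) = 1/(9.58×2π×0.6671×1) = 0.0249 K/W
R_total = 0.4445 K/W
Q = ΔT/R_total = 98/0.4445
Q = 220 W/m
T_interface = T_inner − Q·ΣR(inner→interface) = 122 − 220×0.1206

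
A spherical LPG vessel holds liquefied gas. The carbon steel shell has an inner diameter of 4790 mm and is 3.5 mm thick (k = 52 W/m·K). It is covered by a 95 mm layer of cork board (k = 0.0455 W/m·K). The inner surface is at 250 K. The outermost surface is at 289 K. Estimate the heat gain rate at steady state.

For a spherical shell R = (1/r₁ − 1/r₂)/(4πk); film R = 1/(h·4πr²). In series:
R_carbon steel shell = (1/2.395 − 1/2.3985)/(4π×52) = 9.324×10^-7 K/W
R_cork board = (1/2.3985 − 1/2.4935)/(4π×0.0455) = 0.02778 K/W
R_total = 0.02778 K/W
Q = ΔT/R_total = 39/0.02778

Q ≈ 1400 W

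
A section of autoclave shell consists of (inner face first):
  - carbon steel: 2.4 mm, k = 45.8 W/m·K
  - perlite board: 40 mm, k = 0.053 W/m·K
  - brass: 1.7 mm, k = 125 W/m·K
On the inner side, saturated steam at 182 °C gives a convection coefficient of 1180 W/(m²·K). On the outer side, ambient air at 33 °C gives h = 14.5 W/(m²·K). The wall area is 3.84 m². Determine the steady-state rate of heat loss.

Using the resistance-network approach (series):
R_inner film = 1/(h_i·A) = 1/(1180×3.84) = 2.207×10^-4 K/W
R_carbon steel = L/(kA) = 0.0024/(45.8×3.84) = 1.365×10^-5 K/W
R_perlite board = L/(kA) = 0.04/(0.053×3.84) = 0.1965 K/W
R_brass = L/(kA) = 0.0017/(125×3.84) = 3.542×10^-6 K/W
R_outer film = 1/(h_o·A) = 1/(14.5×3.84) = 0.01796 K/W
R_total = 0.2147 K/W
Q = ΔT / R_total = 149 / 0.2147

Q ≈ 694 W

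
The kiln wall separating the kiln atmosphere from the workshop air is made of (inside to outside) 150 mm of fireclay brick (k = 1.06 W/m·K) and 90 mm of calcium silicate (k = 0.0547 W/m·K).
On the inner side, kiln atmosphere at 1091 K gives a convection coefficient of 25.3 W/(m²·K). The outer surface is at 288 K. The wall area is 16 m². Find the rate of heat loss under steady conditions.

Using the resistance-network approach (series):
R_inner film = 1/(h_i·A) = 1/(25.3×16) = 0.00247 K/W
R_fireclay brick = L/(kA) = 0.15/(1.06×16) = 0.008844 K/W
R_calcium silicate = L/(kA) = 0.09/(0.0547×16) = 0.1028 K/W
R_total = 0.1141 K/W
Q = ΔT / R_total = 803 / 0.1141

Q ≈ 7030 W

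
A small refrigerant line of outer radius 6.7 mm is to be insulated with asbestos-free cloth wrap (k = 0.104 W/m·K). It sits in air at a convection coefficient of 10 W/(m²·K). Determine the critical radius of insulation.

For a cylinder r_cr = k/h = 0.104/10
r_cr = 10.4 mm; since the bare radius (6.7 mm) is below r_cr, adding a thin layer of insulation will *increase* heat loss.

r_cr ≈ 10.4 mm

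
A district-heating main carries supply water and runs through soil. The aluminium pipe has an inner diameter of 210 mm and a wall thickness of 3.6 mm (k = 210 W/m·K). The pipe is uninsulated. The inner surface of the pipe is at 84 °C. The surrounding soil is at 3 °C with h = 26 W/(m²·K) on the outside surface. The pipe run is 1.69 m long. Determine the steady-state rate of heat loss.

For a radial system each layer contributes R = ln(r_out/r_in)/(2πkL); films add R = 1/(hA).
R_aluminium pipe wall = ln(108.6/105)/(2π×210×1.69) = 1.512×10^-5 K/W
R_outer film = 1/(h_o·2πr_oL) = 1/(26×2π×0.1086×1.69) = 0.03335 K/W
R_total = 0.03337 K/W
Q = ΔT/R_total = 81/0.03337

Q ≈ 2430 W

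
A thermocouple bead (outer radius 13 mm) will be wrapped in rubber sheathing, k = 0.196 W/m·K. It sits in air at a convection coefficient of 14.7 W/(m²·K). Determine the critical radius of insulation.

For a sphere r_cr = 2k/h = 2×0.196/14.7
r_cr = 26.7 mm; since the bare radius (13 mm) is below r_cr, adding a thin layer of insulation will *increase* heat loss.

r_cr ≈ 26.7 mm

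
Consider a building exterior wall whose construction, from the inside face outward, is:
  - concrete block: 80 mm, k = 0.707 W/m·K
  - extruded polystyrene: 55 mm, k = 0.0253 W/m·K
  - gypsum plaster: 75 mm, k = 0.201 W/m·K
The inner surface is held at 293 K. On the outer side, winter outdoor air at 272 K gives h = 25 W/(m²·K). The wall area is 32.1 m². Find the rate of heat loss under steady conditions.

Q ≈ 250 W

Series thermal resistances:
R_concrete block = L/(kA) = 0.08/(0.707×32.1) = 0.003525 K/W
R_extruded polystyrene = L/(kA) = 0.055/(0.0253×32.1) = 0.06772 K/W
R_gypsum plaster = L/(kA) = 0.075/(0.201×32.1) = 0.01162 K/W
R_outer film = 1/(h_o·A) = 1/(25×32.1) = 0.001246 K/W
R_total = 0.08412 K/W
Q = ΔT / R_total = 21 / 0.08412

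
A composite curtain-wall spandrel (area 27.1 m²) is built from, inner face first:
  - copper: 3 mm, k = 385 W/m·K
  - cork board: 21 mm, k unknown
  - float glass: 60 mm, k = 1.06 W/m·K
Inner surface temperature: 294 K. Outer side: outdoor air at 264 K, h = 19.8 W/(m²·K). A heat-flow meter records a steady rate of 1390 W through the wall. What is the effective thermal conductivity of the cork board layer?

k ≈ 0.044 W/(m·K)

Model the wall as resistances in series:
R_copper = L/(kA) = 0.003/(385×27.1) = 2.875×10^-7 K/W
R_float glass = L/(kA) = 0.06/(1.06×27.1) = 0.002089 K/W
R_outer film = 1/(h_o·A) = 1/(19.8×27.1) = 0.001864 K/W
Sum of known resistances R_other = 0.003953 K/W
Total R = ΔT/Q = 30/1390 = 0.02158 K/W
R_cork board = R_total − R_other = 0.01763 K/W
k = L/(R·A) = 0.021/(0.01763×27.1)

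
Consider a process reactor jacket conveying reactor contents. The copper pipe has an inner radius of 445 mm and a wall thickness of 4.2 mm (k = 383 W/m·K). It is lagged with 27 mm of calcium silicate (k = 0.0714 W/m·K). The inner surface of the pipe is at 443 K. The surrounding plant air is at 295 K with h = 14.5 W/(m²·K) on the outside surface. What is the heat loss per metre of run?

Per-layer cylindrical resistances, series-summed:
R_copper pipe wall = ln(449.2/445)/(2π×383×1) = 3.904×10^-6 K/W
R_calcium silicate = ln(476.2/449.2)/(2π×0.0714×1) = 0.1301 K/W
R_outer film = 1/(h_o·2πr_oL) = 1/(14.5×2π×0.4762×1) = 0.02305 K/W
R_total = 0.1532 K/W
Q = ΔT/R_total = 148/0.1532

q′ ≈ 966 W/m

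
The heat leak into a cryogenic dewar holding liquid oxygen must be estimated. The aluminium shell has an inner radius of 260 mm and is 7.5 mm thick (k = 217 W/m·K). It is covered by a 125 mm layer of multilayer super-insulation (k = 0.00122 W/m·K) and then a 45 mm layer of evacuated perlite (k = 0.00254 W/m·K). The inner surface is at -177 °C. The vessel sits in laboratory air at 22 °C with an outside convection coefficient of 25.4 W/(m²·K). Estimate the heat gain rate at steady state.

Q ≈ 2.32 W

Spherical conduction: R = (1/r_in − 1/r_out)/(4πk) per layer; series-sum.
R_aluminium shell = (1/0.26 − 1/0.2675)/(4π×217) = 3.955×10^-5 K/W
R_multilayer super-insulation = (1/0.2675 − 1/0.3925)/(4π×0.00122) = 77.66 K/W
R_evacuated perlite = (1/0.3925 − 1/0.4375)/(4π×0.00254) = 8.21 K/W
R_outer film = 1/(h·4πr_o²) = 1/(25.4×4π×0.4375²) = 0.01637 K/W
R_total = 85.88 K/W
Q = ΔT/R_total = 199/85.88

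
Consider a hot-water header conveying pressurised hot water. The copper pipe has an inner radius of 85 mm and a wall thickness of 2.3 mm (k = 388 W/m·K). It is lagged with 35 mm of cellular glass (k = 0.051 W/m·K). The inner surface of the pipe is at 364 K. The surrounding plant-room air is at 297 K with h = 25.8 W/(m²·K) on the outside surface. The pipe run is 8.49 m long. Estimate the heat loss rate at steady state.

Radial resistances (cylindrical: R_cond = ln(r_o/r_i)/(2πkL), R_conv = 1/(h·2πrL)):
R_copper pipe wall = ln(87.3/85)/(2π×388×8.49) = 1.29×10^-6 K/W
R_cellular glass = ln(122.3/87.3)/(2π×0.051×8.49) = 0.1239 K/W
R_outer film = 1/(h_o·2πr_oL) = 1/(25.8×2π×0.1223×8.49) = 0.005941 K/W
R_total = 0.1299 K/W
Q = ΔT/R_total = 67/0.1299

Q ≈ 516 W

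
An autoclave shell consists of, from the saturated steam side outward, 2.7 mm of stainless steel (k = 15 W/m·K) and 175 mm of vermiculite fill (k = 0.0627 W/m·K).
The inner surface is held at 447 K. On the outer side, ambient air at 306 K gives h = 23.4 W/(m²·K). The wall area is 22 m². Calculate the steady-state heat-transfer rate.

Using the resistance-network approach (series):
R_stainless steel = L/(kA) = 0.0027/(15×22) = 8.182×10^-6 K/W
R_vermiculite fill = L/(kA) = 0.175/(0.0627×22) = 0.1269 K/W
R_outer film = 1/(h_o·A) = 1/(23.4×22) = 0.001943 K/W
R_total = 0.1288 K/W
Q = ΔT / R_total = 141 / 0.1288

Q ≈ 1090 W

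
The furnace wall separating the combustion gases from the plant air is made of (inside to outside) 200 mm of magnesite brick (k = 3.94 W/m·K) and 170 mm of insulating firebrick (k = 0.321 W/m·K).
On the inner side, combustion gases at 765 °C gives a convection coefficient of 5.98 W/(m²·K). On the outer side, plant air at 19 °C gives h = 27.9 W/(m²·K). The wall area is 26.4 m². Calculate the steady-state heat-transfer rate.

Model the wall as resistances in series:
R_inner film = 1/(h_i·A) = 1/(5.98×26.4) = 0.006334 K/W
R_magnesite brick = L/(kA) = 0.2/(3.94×26.4) = 0.001923 K/W
R_insulating firebrick = L/(kA) = 0.17/(0.321×26.4) = 0.02006 K/W
R_outer film = 1/(h_o·A) = 1/(27.9×26.4) = 0.001358 K/W
R_total = 0.02968 K/W
Q = ΔT / R_total = 746 / 0.02968

Q ≈ 25100 W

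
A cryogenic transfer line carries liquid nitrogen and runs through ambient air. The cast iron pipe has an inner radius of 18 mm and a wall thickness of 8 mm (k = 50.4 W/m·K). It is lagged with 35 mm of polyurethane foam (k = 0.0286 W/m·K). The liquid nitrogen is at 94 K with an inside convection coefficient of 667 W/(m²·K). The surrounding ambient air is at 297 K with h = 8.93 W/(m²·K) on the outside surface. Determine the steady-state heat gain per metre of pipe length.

Per-layer cylindrical resistances, series-summed:
R_inner film = 1/(h_i·2πr₁L) = 1/(667×2π×0.018×1) = 0.01326 K/W
R_cast iron pipe wall = ln(26/18)/(2π×50.4×1) = 0.001161 K/W
R_polyurethane foam = ln(61/26)/(2π×0.0286×1) = 4.746 K/W
R_outer film = 1/(h_o·2πr_oL) = 1/(8.93×2π×0.061×1) = 0.2922 K/W
R_total = 5.052 K/W
Q = ΔT/R_total = 203/5.052

q′ ≈ 40.2 W/m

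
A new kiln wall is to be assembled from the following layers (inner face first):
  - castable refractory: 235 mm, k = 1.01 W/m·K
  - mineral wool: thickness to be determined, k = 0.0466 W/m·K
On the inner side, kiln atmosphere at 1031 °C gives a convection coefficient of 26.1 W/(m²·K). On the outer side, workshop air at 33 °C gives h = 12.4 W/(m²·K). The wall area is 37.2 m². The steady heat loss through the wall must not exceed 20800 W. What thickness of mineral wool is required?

L ≈ 66.8 mm

Series thermal resistances:
R_inner film = 1/(h_i·A) = 1/(26.1×37.2) = 0.00103 K/W
R_castable refractory = L/(kA) = 0.235/(1.01×37.2) = 0.006255 K/W
R_outer film = 1/(h_o·A) = 1/(12.4×37.2) = 0.002168 K/W
Sum of the known resistances R_other = 0.009452 K/W
Required total resistance R_tot = ΔT/Q_allow = 998/20800 = 0.04798 K/W
R_mineral wool = R_tot − R_other = 0.03853 K/W
L = R·k·A = 0.03853×0.0466×37.2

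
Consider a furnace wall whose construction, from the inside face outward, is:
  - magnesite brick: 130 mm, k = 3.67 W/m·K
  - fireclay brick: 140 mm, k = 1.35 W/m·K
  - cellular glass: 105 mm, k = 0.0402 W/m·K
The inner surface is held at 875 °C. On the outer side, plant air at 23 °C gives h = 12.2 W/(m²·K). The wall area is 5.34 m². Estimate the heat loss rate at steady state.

Q ≈ 1610 W

Thermal resistances in series:
R_magnesite brick = L/(kA) = 0.13/(3.67×5.34) = 0.006633 K/W
R_fireclay brick = L/(kA) = 0.14/(1.35×5.34) = 0.01942 K/W
R_cellular glass = L/(kA) = 0.105/(0.0402×5.34) = 0.4891 K/W
R_outer film = 1/(h_o·A) = 1/(12.2×5.34) = 0.01535 K/W
R_total = 0.5305 K/W
Q = ΔT / R_total = 852 / 0.5305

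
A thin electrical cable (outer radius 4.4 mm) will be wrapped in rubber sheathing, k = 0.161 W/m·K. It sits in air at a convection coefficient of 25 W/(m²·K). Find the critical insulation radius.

For a cylinder r_cr = k/h = 0.161/25
r_cr = 6.44 mm; since the bare radius (4.4 mm) is below r_cr, adding a thin layer of insulation will *increase* heat loss.

r_cr ≈ 6.44 mm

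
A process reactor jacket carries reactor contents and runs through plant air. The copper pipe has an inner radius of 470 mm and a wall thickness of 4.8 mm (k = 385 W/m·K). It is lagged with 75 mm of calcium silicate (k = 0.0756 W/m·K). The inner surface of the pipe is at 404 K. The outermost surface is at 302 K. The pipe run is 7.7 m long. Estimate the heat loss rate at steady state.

Q ≈ 2540 W

Cylindrical conduction, so R = ln(r₂/r₁)/(2πkL) per layer, in series:
R_copper pipe wall = ln(474.8/470)/(2π×385×7.7) = 5.455×10^-7 K/W
R_calcium silicate = ln(549.8/474.8)/(2π×0.0756×7.7) = 0.0401 K/W
R_total = 0.0401 K/W
Q = ΔT/R_total = 102/0.0401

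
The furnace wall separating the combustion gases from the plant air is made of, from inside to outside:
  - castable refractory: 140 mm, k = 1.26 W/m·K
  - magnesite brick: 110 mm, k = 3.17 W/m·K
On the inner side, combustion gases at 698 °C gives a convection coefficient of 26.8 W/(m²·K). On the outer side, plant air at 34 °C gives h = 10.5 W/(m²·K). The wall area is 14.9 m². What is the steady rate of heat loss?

Q ≈ 35500 W

Series thermal resistances:
R_inner film = 1/(h_i·A) = 1/(26.8×14.9) = 0.002504 K/W
R_castable refractory = L/(kA) = 0.14/(1.26×14.9) = 0.007457 K/W
R_magnesite brick = L/(kA) = 0.11/(3.17×14.9) = 0.002329 K/W
R_outer film = 1/(h_o·A) = 1/(10.5×14.9) = 0.006392 K/W
R_total = 0.01868 K/W
Q = ΔT / R_total = 664 / 0.01868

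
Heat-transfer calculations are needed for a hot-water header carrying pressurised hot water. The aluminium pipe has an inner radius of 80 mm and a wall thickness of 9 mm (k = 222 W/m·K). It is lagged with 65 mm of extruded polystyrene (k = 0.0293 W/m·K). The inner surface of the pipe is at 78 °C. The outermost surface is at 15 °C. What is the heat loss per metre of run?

q′ ≈ 21.2 W/m

Radial resistances (cylindrical: R_cond = ln(r_o/r_i)/(2πkL), R_conv = 1/(h·2πrL)):
R_aluminium pipe wall = ln(89/80)/(2π×222×1) = 7.643×10^-5 K/W
R_extruded polystyrene = ln(154/89)/(2π×0.0293×1) = 2.978 K/W
R_total = 2.978 K/W
Q = ΔT/R_total = 63/2.978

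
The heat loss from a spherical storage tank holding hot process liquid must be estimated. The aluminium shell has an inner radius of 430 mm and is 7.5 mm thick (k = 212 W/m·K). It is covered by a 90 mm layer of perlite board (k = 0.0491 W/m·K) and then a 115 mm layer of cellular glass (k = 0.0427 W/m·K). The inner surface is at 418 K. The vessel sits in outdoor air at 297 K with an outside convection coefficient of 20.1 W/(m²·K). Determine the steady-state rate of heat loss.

Spherical conduction: R = (1/r_in − 1/r_out)/(4πk) per layer; series-sum.
R_aluminium shell = (1/0.43 − 1/0.4375)/(4π×212) = 1.496×10^-5 K/W
R_perlite board = (1/0.4375 − 1/0.5275)/(4π×0.0491) = 0.632 K/W
R_cellular glass = (1/0.5275 − 1/0.6425)/(4π×0.0427) = 0.6324 K/W
R_outer film = 1/(h·4πr_o²) = 1/(20.1×4π×0.6425²) = 0.009591 K/W
R_total = 1.274 K/W
Q = ΔT/R_total = 121/1.274

Q ≈ 95 W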